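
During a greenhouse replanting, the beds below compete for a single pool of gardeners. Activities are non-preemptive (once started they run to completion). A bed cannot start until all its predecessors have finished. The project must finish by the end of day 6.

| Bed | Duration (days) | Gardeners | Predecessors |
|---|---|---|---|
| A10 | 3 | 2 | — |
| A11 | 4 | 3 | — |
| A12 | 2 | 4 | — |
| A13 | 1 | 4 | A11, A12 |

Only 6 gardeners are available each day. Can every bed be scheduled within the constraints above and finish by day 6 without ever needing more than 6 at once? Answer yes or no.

The minimum achievable peak is 7; 6 < 7, so no feasible schedule stays within the cap.

no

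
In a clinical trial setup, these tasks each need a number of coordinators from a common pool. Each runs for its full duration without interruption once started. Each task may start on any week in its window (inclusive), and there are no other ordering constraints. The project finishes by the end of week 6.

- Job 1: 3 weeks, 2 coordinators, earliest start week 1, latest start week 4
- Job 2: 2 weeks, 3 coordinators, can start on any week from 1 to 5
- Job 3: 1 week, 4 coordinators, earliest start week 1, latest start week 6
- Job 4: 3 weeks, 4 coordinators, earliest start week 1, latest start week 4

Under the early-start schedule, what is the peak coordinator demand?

13

Early-start schedule: Job 1@1, Job 2@1, Job 3@1, Job 4@1.
Load per week: week 1: 13, week 2: 9, week 3: 6, week 4: 0, week 5: 0, week 6: 0.
Peak is 13.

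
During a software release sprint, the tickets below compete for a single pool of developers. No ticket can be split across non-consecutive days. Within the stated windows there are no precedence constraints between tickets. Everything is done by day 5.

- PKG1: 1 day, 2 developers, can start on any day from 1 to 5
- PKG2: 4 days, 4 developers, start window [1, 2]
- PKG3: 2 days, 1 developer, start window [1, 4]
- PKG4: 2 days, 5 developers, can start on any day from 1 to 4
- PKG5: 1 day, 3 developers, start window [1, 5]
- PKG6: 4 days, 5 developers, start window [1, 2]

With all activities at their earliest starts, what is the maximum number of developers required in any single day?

Early-start schedule: PKG1@1, PKG2@1, PKG3@1, PKG4@1, PKG5@1, PKG6@1.
Load per day: day 1: 20, day 2: 15, day 3: 9, day 4: 9, day 5: 0.
Peak is 20.

20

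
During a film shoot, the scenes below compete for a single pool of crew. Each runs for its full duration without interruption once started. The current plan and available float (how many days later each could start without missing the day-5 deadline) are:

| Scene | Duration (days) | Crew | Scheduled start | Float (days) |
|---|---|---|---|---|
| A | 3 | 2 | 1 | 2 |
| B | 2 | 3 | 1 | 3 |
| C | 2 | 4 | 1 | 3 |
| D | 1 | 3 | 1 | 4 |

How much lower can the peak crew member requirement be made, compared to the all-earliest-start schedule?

7

Early-start peak: d1:12  d2:9  d3:2  d4:0  d5:0 ⇒ 12.
Leveled (A@1, B@1, C@4, D@3): d1:5  d2:5  d3:5  d4:4  d5:4 ⇒ 5.
Reduction 12 − 5 = 7.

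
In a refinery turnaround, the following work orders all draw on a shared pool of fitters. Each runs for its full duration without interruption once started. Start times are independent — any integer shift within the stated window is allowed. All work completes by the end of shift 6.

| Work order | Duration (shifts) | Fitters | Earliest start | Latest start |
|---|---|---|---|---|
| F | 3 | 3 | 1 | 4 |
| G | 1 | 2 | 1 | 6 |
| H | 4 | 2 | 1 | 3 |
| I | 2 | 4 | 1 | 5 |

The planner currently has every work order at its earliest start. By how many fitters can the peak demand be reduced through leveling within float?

6

Early-start peak: s1:11  s2:9  s3:5  s4:2  s5:0  s6:0 ⇒ 11.
Leveled (F@1, G@4, H@1, I@5): s1:5  s2:5  s3:5  s4:4  s5:4  s6:4 ⇒ 5.
Reduction 11 − 5 = 6.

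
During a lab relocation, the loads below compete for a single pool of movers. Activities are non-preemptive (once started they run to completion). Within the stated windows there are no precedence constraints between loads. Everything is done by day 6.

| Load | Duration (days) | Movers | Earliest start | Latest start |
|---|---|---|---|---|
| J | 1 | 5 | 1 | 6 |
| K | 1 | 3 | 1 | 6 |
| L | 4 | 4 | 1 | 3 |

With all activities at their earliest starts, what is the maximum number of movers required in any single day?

12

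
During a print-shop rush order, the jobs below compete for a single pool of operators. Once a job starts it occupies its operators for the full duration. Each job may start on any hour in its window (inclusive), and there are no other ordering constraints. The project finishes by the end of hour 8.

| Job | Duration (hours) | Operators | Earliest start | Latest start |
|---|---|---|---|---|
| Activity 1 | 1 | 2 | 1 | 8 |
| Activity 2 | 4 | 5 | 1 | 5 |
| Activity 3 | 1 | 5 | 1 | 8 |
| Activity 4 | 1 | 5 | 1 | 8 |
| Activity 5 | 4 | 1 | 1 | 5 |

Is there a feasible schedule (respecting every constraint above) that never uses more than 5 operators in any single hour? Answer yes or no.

The minimum achievable peak is 6; 5 < 6, so no feasible schedule stays within the cap.

no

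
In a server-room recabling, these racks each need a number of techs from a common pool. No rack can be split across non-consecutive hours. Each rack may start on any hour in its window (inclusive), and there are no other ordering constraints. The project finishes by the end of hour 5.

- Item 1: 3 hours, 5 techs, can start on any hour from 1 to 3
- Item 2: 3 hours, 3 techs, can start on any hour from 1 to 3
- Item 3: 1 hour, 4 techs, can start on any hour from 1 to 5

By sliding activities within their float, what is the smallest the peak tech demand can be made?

8

Early-start (Item 1@1, Item 2@1, Item 3@1) gives peak 12: h1:12  h2:8  h3:8  h4:0  h5:0.
Shift Item 3→4.
Schedule Item 1@1, Item 2@1, Item 3@4: h1:8  h2:8  h3:8  h4:4  h5:0 — peak 8.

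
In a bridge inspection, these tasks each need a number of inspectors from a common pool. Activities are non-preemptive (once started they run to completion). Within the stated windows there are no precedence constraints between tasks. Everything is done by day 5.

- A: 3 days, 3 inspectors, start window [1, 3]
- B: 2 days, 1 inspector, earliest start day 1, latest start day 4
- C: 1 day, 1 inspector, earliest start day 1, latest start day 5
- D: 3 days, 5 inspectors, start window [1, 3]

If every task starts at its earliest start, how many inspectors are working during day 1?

At early start, day 1 has: A, B, C, D.
Demand: 3 + 1 + 1 + 5 = 10.

10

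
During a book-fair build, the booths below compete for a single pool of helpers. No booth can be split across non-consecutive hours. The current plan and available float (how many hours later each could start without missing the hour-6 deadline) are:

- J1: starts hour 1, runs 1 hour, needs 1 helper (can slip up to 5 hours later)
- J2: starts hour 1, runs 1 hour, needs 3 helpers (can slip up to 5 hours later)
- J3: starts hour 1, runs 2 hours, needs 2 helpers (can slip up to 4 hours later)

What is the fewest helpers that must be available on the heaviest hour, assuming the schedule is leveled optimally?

Early-start (J1@1, J2@1, J3@1) gives peak 6: h1:6  h2:2  h3:0  h4:0  h5:0  h6:0.
Shift J2→2, J3→3.
Schedule J1@1, J2@2, J3@3: h1:1  h2:3  h3:2  h4:2  h5:0  h6:0 — peak 3.

3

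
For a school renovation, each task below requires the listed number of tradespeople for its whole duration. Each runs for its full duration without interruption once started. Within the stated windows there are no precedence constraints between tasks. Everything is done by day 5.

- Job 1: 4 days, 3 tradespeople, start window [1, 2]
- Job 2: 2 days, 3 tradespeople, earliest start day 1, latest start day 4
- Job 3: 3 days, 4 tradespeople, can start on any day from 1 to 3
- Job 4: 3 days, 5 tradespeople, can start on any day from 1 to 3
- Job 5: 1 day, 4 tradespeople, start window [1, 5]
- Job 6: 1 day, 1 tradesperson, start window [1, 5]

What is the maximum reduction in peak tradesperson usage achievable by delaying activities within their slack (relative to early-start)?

8

Early-start peak: d1:20  d2:15  d3:12  d4:3  d5:0 ⇒ 20.
Leveled (Job 1@1, Job 2@1, Job 3@1, Job 4@3, Job 5@4, Job 6@1): d1:11  d2:10  d3:12  d4:12  d5:5 ⇒ 12.
Reduction 20 − 12 = 8.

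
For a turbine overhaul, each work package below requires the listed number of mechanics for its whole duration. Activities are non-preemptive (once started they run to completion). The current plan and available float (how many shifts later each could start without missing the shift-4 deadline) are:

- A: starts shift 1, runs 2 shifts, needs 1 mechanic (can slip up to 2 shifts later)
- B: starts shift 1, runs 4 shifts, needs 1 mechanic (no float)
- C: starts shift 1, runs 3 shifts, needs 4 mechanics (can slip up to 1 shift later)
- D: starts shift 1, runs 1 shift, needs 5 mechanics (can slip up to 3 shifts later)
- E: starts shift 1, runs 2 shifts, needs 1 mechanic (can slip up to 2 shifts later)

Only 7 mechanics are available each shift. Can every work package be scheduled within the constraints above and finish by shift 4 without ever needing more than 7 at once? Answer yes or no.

Schedule A@1, B@1, C@1, D@4, E@1: s1:7  s2:7  s3:5  s4:6 — peak 7 ≤ 7.

yes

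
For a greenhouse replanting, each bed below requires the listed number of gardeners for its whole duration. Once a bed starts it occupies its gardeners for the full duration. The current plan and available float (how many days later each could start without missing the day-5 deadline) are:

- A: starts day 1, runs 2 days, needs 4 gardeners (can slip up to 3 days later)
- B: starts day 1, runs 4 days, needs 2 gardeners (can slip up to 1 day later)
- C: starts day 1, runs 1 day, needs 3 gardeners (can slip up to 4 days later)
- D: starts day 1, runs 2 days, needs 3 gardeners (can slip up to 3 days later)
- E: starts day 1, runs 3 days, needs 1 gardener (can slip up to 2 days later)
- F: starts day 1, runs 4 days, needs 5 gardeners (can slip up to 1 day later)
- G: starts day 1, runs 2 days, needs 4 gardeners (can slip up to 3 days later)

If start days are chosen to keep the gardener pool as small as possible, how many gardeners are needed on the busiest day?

14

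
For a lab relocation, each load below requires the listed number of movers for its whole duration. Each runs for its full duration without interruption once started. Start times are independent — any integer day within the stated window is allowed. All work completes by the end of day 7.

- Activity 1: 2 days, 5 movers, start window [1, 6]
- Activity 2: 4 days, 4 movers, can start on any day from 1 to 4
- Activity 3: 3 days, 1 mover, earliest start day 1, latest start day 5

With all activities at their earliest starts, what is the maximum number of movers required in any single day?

10

Early-start schedule: Activity 1@1, Activity 2@1, Activity 3@1.
Load per day: day 1: 10, day 2: 10, day 3: 5, day 4: 4, day 5: 0, day 6: 0, day 7: 0.
Peak is 10.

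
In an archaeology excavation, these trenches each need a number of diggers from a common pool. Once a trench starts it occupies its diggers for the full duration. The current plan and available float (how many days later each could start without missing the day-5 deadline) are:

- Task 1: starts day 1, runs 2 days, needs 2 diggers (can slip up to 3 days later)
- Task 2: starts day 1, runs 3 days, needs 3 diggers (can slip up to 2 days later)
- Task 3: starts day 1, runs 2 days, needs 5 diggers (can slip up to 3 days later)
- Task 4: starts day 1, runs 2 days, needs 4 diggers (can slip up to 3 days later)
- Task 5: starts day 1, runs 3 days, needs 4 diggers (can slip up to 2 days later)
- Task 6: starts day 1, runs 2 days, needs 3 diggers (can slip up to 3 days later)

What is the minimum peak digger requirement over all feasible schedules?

Early-start (Task 1@1, Task 2@1, Task 3@1, Task 4@1, Task 5@1, Task 6@1) gives peak 21: d1:21  d2:21  d3:7  d4:0  d5:0.
Shift Task 4→3, Task 5→3, Task 6→4.
Schedule Task 1@1, Task 2@1, Task 3@1, Task 4@3, Task 5@3, Task 6@4: d1:10  d2:10  d3:11  d4:11  d5:7 — peak 11.

11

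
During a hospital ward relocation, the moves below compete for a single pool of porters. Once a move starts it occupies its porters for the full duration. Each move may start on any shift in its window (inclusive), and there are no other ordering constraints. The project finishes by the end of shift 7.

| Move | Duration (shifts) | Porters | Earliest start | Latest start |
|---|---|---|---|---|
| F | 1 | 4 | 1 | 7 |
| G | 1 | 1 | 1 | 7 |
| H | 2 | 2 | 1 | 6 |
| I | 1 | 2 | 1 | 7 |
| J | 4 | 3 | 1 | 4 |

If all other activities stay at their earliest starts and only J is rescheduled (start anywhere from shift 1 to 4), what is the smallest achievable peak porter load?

9

J@1: s1:12  s2:5  s3:3  s4:3  s5:0  s6:0  s7:0 → peak 12
J@2: s1:9  s2:5  s3:3  s4:3  s5:3  s6:0  s7:0 → peak 9
J@3: s1:9  s2:2  s3:3  s4:3  s5:3  s6:3  s7:0 → peak 9
J@4: s1:9  s2:2  s3:0  s4:3  s5:3  s6:3  s7:3 → peak 9
Best is J@2, peak 9.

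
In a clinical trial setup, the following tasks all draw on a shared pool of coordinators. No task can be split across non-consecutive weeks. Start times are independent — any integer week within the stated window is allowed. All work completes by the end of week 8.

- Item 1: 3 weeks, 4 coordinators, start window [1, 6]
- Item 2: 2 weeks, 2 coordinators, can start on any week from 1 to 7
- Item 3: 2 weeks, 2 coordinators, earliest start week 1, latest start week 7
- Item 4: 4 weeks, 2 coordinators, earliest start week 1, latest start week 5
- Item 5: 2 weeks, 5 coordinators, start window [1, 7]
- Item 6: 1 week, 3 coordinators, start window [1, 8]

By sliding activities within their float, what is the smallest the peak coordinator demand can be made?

Early-start (Item 1@1, Item 2@1, Item 3@1, Item 4@1, Item 5@1, Item 6@1) gives peak 18: w1:18  w2:15  w3:6  w4:2  w5:0  w6:0  w7:0  w8:0.
Shift Item 3→4, Item 4→3, Item 5→7, Item 6→6.
Schedule Item 1@1, Item 2@1, Item 3@4, Item 4@3, Item 5@7, Item 6@6: w1:6  w2:6  w3:6  w4:4  w5:4  w6:5  w7:5  w8:5 — peak 6.
Total coordinator-weeks = 41 over 8 weeks ⇒ peak ≥ ⌈41/8⌉ = 6, so 6 is optimal.

6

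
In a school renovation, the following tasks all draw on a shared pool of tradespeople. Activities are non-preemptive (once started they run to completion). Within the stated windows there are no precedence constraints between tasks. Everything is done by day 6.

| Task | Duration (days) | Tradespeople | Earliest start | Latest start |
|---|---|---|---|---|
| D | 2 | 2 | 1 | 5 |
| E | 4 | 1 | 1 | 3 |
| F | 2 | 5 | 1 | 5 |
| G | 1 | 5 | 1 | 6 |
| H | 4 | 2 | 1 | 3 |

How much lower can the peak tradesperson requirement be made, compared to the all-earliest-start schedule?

8

Early-start peak: d1:15  d2:10  d3:3  d4:3  d5:0  d6:0 ⇒ 15.
Leveled (D@2, E@1, F@5, G@1, H@2): d1:6  d2:5  d3:5  d4:3  d5:7  d6:5 ⇒ 7.
Reduction 15 − 7 = 8.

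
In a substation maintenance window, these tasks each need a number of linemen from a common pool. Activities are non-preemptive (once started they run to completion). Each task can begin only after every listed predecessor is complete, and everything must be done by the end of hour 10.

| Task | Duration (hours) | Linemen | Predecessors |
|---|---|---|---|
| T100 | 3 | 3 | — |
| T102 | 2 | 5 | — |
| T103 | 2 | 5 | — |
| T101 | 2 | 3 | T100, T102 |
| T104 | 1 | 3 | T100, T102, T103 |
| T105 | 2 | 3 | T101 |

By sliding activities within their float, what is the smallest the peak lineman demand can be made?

8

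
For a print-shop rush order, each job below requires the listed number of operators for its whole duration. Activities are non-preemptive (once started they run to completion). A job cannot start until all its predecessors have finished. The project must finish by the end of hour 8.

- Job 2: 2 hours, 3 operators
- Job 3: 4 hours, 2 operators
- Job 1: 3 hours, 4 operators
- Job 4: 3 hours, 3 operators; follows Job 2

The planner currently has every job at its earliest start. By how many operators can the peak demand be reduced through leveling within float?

Early-start peak: h1:9  h2:9  h3:9  h4:5  h5:3  h6:0  h7:0  h8:0 ⇒ 9.
Leveled (Job 2@1, Job 3@1, Job 1@6, Job 4@3): h1:5  h2:5  h3:5  h4:5  h5:3  h6:4  h7:4  h8:4 ⇒ 5.
Reduction 9 − 5 = 4.

4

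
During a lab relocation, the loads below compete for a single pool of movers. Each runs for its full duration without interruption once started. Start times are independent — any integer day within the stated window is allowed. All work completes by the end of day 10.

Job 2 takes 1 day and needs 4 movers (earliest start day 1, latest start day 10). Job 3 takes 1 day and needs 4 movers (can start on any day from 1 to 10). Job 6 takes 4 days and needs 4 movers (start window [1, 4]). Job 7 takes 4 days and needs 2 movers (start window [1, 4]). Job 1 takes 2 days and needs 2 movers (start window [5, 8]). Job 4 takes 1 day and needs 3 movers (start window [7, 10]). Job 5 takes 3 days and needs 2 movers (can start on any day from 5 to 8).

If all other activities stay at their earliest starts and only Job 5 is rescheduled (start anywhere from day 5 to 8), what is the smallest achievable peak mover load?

14

Job 5@5: d1:14  d2:6  d3:6  d4:6  d5:4  d6:4  d7:5  d8:0  d9:0  d10:0 → peak 14
Job 5@6: d1:14  d2:6  d3:6  d4:6  d5:2  d6:4  d7:5  d8:2  d9:0  d10:0 → peak 14
Job 5@7: d1:14  d2:6  d3:6  d4:6  d5:2  d6:2  d7:5  d8:2  d9:2  d10:0 → peak 14
Job 5@8: d1:14  d2:6  d3:6  d4:6  d5:2  d6:2  d7:3  d8:2  d9:2  d10:2 → peak 14
Best is Job 5@5, peak 14.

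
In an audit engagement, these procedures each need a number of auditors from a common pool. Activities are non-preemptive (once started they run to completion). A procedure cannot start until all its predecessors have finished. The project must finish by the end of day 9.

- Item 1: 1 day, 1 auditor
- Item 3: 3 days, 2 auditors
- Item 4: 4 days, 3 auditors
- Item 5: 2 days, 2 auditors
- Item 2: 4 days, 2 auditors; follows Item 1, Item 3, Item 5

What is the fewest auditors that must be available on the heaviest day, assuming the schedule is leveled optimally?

Early-start (Item 1@1, Item 3@1, Item 4@1, Item 5@1, Item 2@4) gives peak 8: d1:8  d2:7  d3:5  d4:5  d5:2  d6:2  d7:2  d8:0  d9:0.
Shift Item 4→2, Item 5→4, Item 2→6.
Schedule Item 1@1, Item 3@1, Item 4@2, Item 5@4, Item 2@6: d1:3  d2:5  d3:5  d4:5  d5:5  d6:2  d7:2  d8:2  d9:2 — peak 5.

5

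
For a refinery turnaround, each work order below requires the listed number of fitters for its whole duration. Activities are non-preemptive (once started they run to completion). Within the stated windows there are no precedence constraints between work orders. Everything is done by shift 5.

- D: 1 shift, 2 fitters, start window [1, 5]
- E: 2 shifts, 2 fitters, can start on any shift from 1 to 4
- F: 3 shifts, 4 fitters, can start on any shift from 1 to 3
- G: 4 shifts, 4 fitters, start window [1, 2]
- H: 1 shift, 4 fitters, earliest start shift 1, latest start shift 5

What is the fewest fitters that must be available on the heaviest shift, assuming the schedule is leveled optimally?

8

Early-start (D@1, E@1, F@1, G@1, H@1) gives peak 16: s1:16  s2:10  s3:8  s4:4  s5:0.
Shift F→3, H→5.
Schedule D@1, E@1, F@3, G@1, H@5: s1:8  s2:6  s3:8  s4:8  s5:8 — peak 8.
Total fitter-shifts = 38 over 5 shifts ⇒ peak ≥ ⌈38/5⌉ = 8, so 8 is optimal.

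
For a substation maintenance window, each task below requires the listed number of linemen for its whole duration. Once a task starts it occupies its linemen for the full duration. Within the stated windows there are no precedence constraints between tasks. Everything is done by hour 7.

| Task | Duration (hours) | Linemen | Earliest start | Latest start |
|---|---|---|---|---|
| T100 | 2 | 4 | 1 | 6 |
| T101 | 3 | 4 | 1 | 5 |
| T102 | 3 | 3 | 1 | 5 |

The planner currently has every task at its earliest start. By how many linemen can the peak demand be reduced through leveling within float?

Early-start peak: h1:11  h2:11  h3:7  h4:0  h5:0  h6:0  h7:0 ⇒ 11.
Leveled (T100@1, T101@3, T102@1): h1:7  h2:7  h3:7  h4:4  h5:4  h6:0  h7:0 ⇒ 7.
Reduction 11 − 7 = 4.

4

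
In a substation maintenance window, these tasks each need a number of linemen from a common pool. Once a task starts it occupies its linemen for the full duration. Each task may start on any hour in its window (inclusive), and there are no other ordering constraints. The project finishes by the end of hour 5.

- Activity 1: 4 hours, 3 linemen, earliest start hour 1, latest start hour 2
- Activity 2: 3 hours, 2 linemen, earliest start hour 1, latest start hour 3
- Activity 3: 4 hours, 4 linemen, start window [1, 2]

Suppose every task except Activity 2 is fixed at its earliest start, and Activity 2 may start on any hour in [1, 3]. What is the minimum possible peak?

9

Activity 2@1: h1:9  h2:9  h3:9  h4:7  h5:0 → peak 9
Activity 2@2: h1:7  h2:9  h3:9  h4:9  h5:0 → peak 9
Activity 2@3: h1:7  h2:7  h3:9  h4:9  h5:2 → peak 9
Best is Activity 2@1, peak 9.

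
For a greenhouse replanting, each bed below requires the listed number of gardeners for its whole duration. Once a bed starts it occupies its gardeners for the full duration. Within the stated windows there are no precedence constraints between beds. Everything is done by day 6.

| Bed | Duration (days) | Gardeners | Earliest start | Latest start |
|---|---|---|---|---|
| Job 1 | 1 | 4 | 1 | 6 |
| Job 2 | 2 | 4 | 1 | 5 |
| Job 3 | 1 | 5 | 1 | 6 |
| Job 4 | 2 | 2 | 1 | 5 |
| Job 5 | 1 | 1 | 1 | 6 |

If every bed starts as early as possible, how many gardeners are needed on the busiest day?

Early-start schedule: Job 1@1, Job 2@1, Job 3@1, Job 4@1, Job 5@1.
Load per day: day 1: 16, day 2: 6, day 3: 0, day 4: 0, day 5: 0, day 6: 0.
Peak is 16.

16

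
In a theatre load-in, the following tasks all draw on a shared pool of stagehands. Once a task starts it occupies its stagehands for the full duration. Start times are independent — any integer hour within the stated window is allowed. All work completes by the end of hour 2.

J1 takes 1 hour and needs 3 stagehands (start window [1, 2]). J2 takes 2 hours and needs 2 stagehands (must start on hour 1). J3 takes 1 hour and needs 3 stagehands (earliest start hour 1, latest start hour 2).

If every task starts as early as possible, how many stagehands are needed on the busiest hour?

8

Early-start schedule: J1@1, J2@1, J3@1.
Load per hour: hour 1: 8, hour 2: 2.
Peak is 8.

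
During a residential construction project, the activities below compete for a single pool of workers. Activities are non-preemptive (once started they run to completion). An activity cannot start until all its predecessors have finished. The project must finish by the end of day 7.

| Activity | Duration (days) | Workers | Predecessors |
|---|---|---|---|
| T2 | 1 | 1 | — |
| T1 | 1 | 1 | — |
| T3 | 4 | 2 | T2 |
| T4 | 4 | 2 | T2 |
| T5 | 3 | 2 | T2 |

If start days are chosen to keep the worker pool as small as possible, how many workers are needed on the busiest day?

6

Schedule T2@1, T1@1, T3@2, T4@2, T5@2: d1:2  d2:6  d3:6  d4:6  d5:4  d6:0  d7:0 — peak 6.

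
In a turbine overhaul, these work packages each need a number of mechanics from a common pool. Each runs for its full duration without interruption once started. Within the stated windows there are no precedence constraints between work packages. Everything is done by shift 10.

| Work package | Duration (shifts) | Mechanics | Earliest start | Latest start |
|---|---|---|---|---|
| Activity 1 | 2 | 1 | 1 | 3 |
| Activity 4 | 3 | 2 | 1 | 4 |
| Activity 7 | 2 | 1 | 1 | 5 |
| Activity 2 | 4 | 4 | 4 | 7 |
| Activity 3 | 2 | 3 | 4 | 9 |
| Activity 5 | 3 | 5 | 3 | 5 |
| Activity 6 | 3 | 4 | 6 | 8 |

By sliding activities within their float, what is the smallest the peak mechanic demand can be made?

Early-start (Activity 1@1, Activity 4@1, Activity 7@1, Activity 2@4, Activity 3@4, Activity 5@3, Activity 6@6) gives peak 12: s1:4  s2:4  s3:7  s4:12  s5:12  s6:8  s7:8  s8:4  s9:0  s10:0.
Shift Activity 2→6.
Schedule Activity 1@1, Activity 4@1, Activity 7@1, Activity 2@6, Activity 3@4, Activity 5@3, Activity 6@6: s1:4  s2:4  s3:7  s4:8  s5:8  s6:8  s7:8  s8:8  s9:4  s10:0 — peak 8.

8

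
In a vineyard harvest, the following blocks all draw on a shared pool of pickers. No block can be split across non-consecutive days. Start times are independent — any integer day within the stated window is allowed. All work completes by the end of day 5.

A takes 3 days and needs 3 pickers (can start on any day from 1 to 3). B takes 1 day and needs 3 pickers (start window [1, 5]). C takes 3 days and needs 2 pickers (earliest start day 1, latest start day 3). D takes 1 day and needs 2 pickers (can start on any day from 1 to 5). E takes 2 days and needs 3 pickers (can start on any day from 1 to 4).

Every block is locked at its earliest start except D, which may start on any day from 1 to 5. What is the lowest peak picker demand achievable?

11

D@1: d1:13  d2:8  d3:5  d4:0  d5:0 → peak 13
D@2: d1:11  d2:10  d3:5  d4:0  d5:0 → peak 11
D@3: d1:11  d2:8  d3:7  d4:0  d5:0 → peak 11
D@4: d1:11  d2:8  d3:5  d4:2  d5:0 → peak 11
D@5: d1:11  d2:8  d3:5  d4:0  d5:2 → peak 11
Best is D@2, peak 11.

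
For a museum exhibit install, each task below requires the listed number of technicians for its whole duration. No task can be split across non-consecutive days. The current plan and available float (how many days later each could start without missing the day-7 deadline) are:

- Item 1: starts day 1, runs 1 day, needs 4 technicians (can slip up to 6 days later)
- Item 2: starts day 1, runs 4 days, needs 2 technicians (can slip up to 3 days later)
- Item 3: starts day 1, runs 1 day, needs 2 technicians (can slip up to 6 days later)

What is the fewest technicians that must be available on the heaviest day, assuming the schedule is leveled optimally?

Early-start (Item 1@1, Item 2@1, Item 3@1) gives peak 8: d1:8  d2:2  d3:2  d4:2  d5:0  d6:0  d7:0.
Shift Item 2→2, Item 3→2.
Schedule Item 1@1, Item 2@2, Item 3@2: d1:4  d2:4  d3:2  d4:2  d5:2  d6:0  d7:0 — peak 4.

4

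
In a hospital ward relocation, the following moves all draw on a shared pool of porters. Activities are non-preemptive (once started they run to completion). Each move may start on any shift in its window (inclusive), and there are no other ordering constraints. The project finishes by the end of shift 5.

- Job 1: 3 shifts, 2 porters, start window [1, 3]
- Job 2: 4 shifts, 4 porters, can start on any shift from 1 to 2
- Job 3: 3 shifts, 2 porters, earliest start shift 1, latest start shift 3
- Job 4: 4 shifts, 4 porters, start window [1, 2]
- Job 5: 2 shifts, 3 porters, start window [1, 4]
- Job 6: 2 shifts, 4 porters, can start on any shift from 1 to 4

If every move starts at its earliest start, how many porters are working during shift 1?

At early start, shift 1 has: Job 1, Job 2, Job 3, Job 4, Job 5, Job 6.
Demand: 2 + 4 + 2 + 4 + 3 + 4 = 19.

19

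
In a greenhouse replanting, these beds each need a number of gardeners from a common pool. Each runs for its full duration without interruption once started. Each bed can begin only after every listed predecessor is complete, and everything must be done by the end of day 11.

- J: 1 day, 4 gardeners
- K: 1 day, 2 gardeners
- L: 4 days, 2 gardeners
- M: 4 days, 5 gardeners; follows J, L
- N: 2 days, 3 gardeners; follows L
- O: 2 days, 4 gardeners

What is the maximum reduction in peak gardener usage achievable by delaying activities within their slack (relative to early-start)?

Early-start peak: d1:12  d2:6  d3:2  d4:2  d5:8  d6:8  d7:5  d8:5  d9:0  d10:0  d11:0 ⇒ 12.
Leveled (J@1, K@1, L@2, M@6, N@10, O@2): d1:6  d2:6  d3:6  d4:2  d5:2  d6:5  d7:5  d8:5  d9:5  d10:3  d11:3 ⇒ 6.
Reduction 12 − 6 = 6.

6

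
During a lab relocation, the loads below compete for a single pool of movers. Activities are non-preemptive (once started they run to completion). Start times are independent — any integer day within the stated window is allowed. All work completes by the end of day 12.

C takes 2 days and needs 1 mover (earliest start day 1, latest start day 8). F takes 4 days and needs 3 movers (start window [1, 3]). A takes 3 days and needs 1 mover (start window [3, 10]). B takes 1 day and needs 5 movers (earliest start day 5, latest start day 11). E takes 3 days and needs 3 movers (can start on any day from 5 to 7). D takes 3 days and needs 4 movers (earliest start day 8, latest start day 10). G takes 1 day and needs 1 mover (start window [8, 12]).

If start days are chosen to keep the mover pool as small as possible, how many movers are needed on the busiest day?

5

Early-start (C@1, F@1, A@3, B@5, E@5, D@8, G@8) gives peak 9: d1:4  d2:4  d3:4  d4:4  d5:9  d6:3  d7:3  d8:5  d9:4  d10:4  d11:0  d12:0.
Shift B→6, E→7, D→10.
Schedule C@1, F@1, A@3, B@6, E@7, D@10, G@8: d1:4  d2:4  d3:4  d4:4  d5:1  d6:5  d7:3  d8:4  d9:3  d10:4  d11:4  d12:4 — peak 5.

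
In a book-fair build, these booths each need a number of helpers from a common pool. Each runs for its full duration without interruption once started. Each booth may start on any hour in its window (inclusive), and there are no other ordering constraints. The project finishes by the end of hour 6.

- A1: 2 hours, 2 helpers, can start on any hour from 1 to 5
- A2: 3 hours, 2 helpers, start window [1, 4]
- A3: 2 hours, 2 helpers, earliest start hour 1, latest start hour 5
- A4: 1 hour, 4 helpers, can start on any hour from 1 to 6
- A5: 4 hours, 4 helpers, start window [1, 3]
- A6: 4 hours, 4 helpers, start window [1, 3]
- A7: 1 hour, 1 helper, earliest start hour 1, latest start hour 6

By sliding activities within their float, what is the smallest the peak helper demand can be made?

Early-start (A1@1, A2@1, A3@1, A4@1, A5@1, A6@1, A7@1) gives peak 19: h1:19  h2:14  h3:10  h4:8  h5:0  h6:0.
Shift A5→2, A6→3, A7→4.
Schedule A1@1, A2@1, A3@1, A4@1, A5@2, A6@3, A7@4: h1:10  h2:10  h3:10  h4:9  h5:8  h6:4 — peak 10.

10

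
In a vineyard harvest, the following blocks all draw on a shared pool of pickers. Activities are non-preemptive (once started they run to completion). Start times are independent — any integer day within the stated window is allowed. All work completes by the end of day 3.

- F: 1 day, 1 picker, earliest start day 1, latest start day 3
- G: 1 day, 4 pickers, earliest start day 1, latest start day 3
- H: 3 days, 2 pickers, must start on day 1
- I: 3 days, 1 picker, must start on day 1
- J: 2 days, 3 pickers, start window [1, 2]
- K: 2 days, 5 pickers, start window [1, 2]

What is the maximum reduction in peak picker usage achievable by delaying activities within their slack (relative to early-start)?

5

Early-start peak: d1:16  d2:11  d3:3 ⇒ 16.
Leveled (F@1, G@1, H@1, I@1, J@1, K@2): d1:11  d2:11  d3:8 ⇒ 11.
Reduction 16 − 11 = 5.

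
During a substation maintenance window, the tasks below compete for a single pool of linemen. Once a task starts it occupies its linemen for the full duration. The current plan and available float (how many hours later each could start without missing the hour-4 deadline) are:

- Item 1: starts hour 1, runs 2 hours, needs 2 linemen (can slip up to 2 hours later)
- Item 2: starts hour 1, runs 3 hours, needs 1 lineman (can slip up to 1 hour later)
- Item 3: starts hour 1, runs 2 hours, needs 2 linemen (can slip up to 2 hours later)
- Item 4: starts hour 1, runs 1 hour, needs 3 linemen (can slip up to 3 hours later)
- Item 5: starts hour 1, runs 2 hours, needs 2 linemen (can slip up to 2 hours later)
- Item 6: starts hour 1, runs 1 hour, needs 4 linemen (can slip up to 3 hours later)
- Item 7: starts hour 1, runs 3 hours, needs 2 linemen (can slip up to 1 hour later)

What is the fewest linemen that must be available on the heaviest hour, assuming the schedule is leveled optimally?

Early-start (Item 1@1, Item 2@1, Item 3@1, Item 4@1, Item 5@1, Item 6@1, Item 7@1) gives peak 16: h1:16  h2:9  h3:3  h4:0.
Shift Item 3→2, Item 4→4, Item 5→3, Item 7→2.
Schedule Item 1@1, Item 2@1, Item 3@2, Item 4@4, Item 5@3, Item 6@1, Item 7@2: h1:7  h2:7  h3:7  h4:7 — peak 7.
Total lineman-hours = 28 over 4 hours ⇒ peak ≥ ⌈28/4⌉ = 7, so 7 is optimal.

7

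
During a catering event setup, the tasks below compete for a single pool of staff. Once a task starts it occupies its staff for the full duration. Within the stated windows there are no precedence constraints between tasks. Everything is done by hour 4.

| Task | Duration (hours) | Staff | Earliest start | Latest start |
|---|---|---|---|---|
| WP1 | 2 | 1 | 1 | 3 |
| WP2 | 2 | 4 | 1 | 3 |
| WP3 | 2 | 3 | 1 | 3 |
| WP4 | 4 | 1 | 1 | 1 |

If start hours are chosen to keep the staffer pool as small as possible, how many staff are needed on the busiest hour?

Early-start (WP1@1, WP2@1, WP3@1, WP4@1) gives peak 9: h1:9  h2:9  h3:1  h4:1.
Shift WP2→3.
Schedule WP1@1, WP2@3, WP3@1, WP4@1: h1:5  h2:5  h3:5  h4:5 — peak 5.
Total staffer-hours = 20 over 4 hours ⇒ peak ≥ ⌈20/4⌉ = 5, so 5 is optimal.

5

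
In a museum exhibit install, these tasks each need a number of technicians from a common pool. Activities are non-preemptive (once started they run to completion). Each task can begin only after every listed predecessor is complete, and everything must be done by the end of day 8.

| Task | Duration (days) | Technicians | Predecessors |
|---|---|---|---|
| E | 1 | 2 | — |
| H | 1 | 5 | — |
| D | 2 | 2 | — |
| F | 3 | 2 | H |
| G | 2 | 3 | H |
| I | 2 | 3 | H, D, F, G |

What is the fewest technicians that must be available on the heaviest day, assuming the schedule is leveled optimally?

Early-start (E@1, H@1, D@1, F@2, G@2, I@5) gives peak 9: d1:9  d2:7  d3:5  d4:2  d5:3  d6:3  d7:0  d8:0.
Shift H→2, D→3, F→3, G→5, I→7.
Schedule E@1, H@2, D@3, F@3, G@5, I@7: d1:2  d2:5  d3:4  d4:4  d5:5  d6:3  d7:3  d8:3 — peak 5.

5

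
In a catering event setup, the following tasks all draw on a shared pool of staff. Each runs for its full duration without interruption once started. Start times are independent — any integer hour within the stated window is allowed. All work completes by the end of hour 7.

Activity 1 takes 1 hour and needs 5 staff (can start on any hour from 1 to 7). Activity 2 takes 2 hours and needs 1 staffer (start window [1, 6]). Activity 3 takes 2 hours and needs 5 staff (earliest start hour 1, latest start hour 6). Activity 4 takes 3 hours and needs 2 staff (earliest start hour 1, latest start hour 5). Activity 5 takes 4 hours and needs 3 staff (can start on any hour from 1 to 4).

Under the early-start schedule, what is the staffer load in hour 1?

At early start, hour 1 has: Activity 1, Activity 2, Activity 3, Activity 4, Activity 5.
Demand: 5 + 1 + 5 + 2 + 3 = 16.

16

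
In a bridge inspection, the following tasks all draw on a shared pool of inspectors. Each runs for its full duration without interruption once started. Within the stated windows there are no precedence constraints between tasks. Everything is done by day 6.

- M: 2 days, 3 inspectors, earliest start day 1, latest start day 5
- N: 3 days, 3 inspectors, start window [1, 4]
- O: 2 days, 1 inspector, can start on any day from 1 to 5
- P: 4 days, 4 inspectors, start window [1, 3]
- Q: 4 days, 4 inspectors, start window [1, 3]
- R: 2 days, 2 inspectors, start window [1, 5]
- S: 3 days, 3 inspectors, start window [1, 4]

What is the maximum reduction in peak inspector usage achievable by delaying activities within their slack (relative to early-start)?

Early-start peak: d1:20  d2:20  d3:14  d4:8  d5:0  d6:0 ⇒ 20.
Leveled (M@1, N@1, O@1, P@1, Q@3, R@5, S@4): d1:11  d2:11  d3:11  d4:11  d5:9  d6:9 ⇒ 11.
Reduction 20 − 11 = 9.

9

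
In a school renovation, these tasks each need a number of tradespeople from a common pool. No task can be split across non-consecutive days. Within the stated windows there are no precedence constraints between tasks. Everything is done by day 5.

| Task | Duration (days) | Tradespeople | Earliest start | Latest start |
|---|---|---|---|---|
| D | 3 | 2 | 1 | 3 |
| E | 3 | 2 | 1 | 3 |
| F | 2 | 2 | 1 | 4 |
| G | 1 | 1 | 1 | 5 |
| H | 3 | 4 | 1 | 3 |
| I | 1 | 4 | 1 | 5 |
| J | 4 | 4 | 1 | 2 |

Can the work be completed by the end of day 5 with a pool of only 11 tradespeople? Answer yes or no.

no

The minimum achievable peak is 12; 11 < 12, so no feasible schedule stays within the cap.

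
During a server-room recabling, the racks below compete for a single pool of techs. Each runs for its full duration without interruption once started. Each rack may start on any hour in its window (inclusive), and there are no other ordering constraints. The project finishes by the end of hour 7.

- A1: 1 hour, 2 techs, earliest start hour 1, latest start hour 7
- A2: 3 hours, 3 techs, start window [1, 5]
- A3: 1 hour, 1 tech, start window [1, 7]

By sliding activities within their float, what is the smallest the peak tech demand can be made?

3

Early-start (A1@1, A2@1, A3@1) gives peak 6: h1:6  h2:3  h3:3  h4:0  h5:0  h6:0  h7:0.
Shift A2→2.
Schedule A1@1, A2@2, A3@1: h1:3  h2:3  h3:3  h4:3  h5:0  h6:0  h7:0 — peak 3.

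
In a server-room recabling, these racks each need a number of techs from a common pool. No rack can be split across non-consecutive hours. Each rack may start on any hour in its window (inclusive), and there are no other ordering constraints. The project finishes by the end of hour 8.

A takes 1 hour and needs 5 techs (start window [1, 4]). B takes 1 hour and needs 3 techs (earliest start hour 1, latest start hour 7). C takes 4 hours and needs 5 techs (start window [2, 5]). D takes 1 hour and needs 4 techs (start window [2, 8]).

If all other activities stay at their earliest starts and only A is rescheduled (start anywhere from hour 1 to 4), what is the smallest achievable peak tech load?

A@1: h1:8  h2:9  h3:5  h4:5  h5:5  h6:0  h7:0  h8:0 → peak 9
A@2: h1:3  h2:14  h3:5  h4:5  h5:5  h6:0  h7:0  h8:0 → peak 14
A@3: h1:3  h2:9  h3:10  h4:5  h5:5  h6:0  h7:0  h8:0 → peak 10
A@4: h1:3  h2:9  h3:5  h4:10  h5:5  h6:0  h7:0  h8:0 → peak 10
Best is A@1, peak 9.

9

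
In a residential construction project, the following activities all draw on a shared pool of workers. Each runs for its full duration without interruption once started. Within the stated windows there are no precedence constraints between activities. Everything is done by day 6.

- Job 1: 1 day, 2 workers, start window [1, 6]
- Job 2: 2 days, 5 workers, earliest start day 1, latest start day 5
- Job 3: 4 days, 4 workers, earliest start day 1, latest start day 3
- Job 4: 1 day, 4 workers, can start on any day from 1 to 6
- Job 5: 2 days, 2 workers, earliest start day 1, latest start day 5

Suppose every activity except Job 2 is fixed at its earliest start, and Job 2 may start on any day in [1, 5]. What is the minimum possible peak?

Job 2@1: d1:17  d2:11  d3:4  d4:4  d5:0  d6:0 → peak 17
Job 2@2: d1:12  d2:11  d3:9  d4:4  d5:0  d6:0 → peak 12
Job 2@3: d1:12  d2:6  d3:9  d4:9  d5:0  d6:0 → peak 12
Job 2@4: d1:12  d2:6  d3:4  d4:9  d5:5  d6:0 → peak 12
Job 2@5: d1:12  d2:6  d3:4  d4:4  d5:5  d6:5 → peak 12
Best is Job 2@2, peak 12.

12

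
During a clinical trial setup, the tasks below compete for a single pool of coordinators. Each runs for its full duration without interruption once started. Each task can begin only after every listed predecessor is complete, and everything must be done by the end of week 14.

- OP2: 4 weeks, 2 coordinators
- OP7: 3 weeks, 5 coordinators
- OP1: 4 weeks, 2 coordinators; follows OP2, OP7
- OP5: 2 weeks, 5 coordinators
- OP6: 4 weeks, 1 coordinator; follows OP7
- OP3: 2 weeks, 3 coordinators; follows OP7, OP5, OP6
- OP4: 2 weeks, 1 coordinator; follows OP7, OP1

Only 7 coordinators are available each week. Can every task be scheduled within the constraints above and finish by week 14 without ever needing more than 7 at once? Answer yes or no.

Schedule OP2@1, OP7@1, OP1@5, OP5@4, OP6@6, OP3@10, OP4@9: w1:7  w2:7  w3:7  w4:7  w5:7  w6:3  w7:3  w8:3  w9:2  w10:4  w11:3  w12:0  w13:0  w14:0 — peak 7 ≤ 7.

yes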